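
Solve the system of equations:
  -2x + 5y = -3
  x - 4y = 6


Using Cramer's rule:
Determinant D = (-2)(-4) - (1)(5) = 8 - 5 = 3
Dx = (-3)(-4) - (6)(5) = 12 - 30 = -18
Dy = (-2)(6) - (1)(-3) = -12 + 3 = -9
x = Dx/D = -18/3 = -6
y = Dy/D = -9/3 = -3

x = -6, y = -3


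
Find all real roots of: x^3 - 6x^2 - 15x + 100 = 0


Let p(x) = x^3 - 6x^2 - 15x + 100. By the rational root theorem (leading coefficient 1), any rational root is an integer divisor of 100: try ±1, ±2, ... in turn.
Test x = 1: value = 80 ≠ 0.
Test x = -1: value = 108 ≠ 0.
Test x = 2: value = 54 ≠ 0.
Test x = -2: value = 98 ≠ 0.
Test x = 4: value = 8 ≠ 0.
Test x = -4: value = 0 ✓, so (x + 4) is a factor.
Synthetic division by (x + 4): bring down 1; 1(-4) - 6 = -10; (-10)(-4) - 15 = 25; 25(-4) + 100 = 0 → quotient x^2 - 10x + 25, remainder 0.
Solve the quadratic x^2 - 10x + 25 = 0: discriminant = (-10)^2 - 4(1)(25) = 100 - 100 = 0.
Discriminant = 0, so a double root: x = 10/2 = 5.

x = -4, x = 5 (multiplicity 2)


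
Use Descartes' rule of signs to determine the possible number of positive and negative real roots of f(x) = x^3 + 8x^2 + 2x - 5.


Descartes' rule of signs:

For positive roots, count sign changes in f(x) = x^3 + 8x^2 + 2x - 5:
Signs of coefficients: +, +, +, -
Number of sign changes: 1
Possible positive real roots: 1

For negative roots, examine f(-x) = -x^3 + 8x^2 - 2x - 5:
Signs of coefficients: -, +, -, -
Number of sign changes: 2
Possible negative real roots: 2, 0

Positive roots: 1; Negative roots: 2 or 0


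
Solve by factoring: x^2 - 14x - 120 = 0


We need two numbers that multiply to -120 and add to -14.
Those numbers are -20 and 6 (since (-20) * 6 = -120 and (-20) + 6 = -14).
So x^2 - 14x - 120 = (x - 20)(x + 6) = 0
Setting each factor to zero: x = 20 or x = -6

x = -6, x = 20


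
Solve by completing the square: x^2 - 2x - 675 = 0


Start: x^2 - 2x - 675 = 0
Move constant: x^2 - 2x = 675
Half of -2 is -1, squared is 1
Add 1 to both sides: x^2 - 2x + 1 = 676
(x - 1)^2 = 676
x - 1 = ±26
x = 1 + 26 = 27 or x = 1 - 26 = -25

x = -25, x = 27


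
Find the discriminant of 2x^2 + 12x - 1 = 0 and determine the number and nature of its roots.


For ax^2 + bx + c = 0, discriminant D = b^2 - 4ac
Here a = 2, b = 12, c = -1
D = (12)^2 - 4(2)(-1) = 144 + 8 = 152

D = 152 > 0 but not a perfect square
The equation has 2 distinct real irrational roots.

Discriminant = 152, 2 distinct real irrational roots


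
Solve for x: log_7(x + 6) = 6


Convert to exponential form: x + 6 = 7^6 = 117649
x = 117649 - 6 = 117643
Check: log_7(117643 + 6) = log_7(117649) = log_7(117649) = 6 ✓

x = 117643


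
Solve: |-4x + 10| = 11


An absolute value equation |expr| = 11 gives two cases:
Case 1: -4x + 10 = 11
  -4x = 1, so x = -1/4
Case 2: -4x + 10 = -11
  -4x = -21, so x = 21/4

x = -1/4, x = 21/4


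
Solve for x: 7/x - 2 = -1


Subtract -2 from both sides: 7/x = 1
Multiply both sides by x: 7 = 1 * x
Divide by 1: x = 7

x = 7


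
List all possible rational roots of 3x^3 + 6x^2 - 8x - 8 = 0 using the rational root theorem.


Rational root theorem: possible roots are ±p/q where:
  p divides the constant term (-8): p ∈ {1, 2, 4, 8}
  q divides the leading coefficient (3): q ∈ {1, 3}

All possible rational roots: -8, -4, -8/3, -2, -4/3, -1, -2/3, -1/3, 1/3, 2/3, 1, 4/3, 2, 8/3, 4, 8

-8, -4, -8/3, -2, -4/3, -1, -2/3, -1/3, 1/3, 2/3, 1, 4/3, 2, 8/3, 4, 8


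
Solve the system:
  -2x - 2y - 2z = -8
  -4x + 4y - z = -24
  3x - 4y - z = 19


Using Cramer's rule. Expand each determinant along the first row.
D  = (-2)*[4*(-1) - (-1)*(-4)] - (-2)*[(-4)*(-1) - (-1)*3] + (-2)*[(-4)*(-4) - 4*3]
  = (-2)*(-8) - (-2)*(7) + (-2)*(4) = 22
Dx = (-8)*[4*(-1) - (-1)*(-4)] - (-2)*[(-24)*(-1) - (-1)*19] + (-2)*[(-24)*(-4) - 4*19]
  = (-8)*(-8) - (-2)*(43) + (-2)*(20) = 110
Dy = (-2)*[(-24)*(-1) - (-1)*19] - (-8)*[(-4)*(-1) - (-1)*3] + (-2)*[(-4)*19 - (-24)*3]
  = (-2)*(43) - (-8)*(7) + (-2)*(-4) = -22
Dz = (-2)*[4*19 - (-24)*(-4)] - (-2)*[(-4)*19 - (-24)*3] + (-8)*[(-4)*(-4) - 4*3]
  = (-2)*(-20) - (-2)*(-4) + (-8)*(4) = 0
x = Dx/D = 110/22 = 5, y = Dy/D = -22/22 = -1, z = Dz/D = 0/22 = 0
Check eq1: (-2)(5) + (-2)(-1) + (-2)(0) = -8 = -8 ✓
Check eq2: (-4)(5) + (4)(-1) + (-1)(0) = -24 = -24 ✓
Check eq3: (3)(5) + (-4)(-1) + (-1)(0) = 19 = 19 ✓

x = 5, y = -1, z = 0


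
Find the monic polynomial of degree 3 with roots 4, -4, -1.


A monic polynomial with roots 4, -4, -1 is:
p(x) = (x - 4)(x + 4)(x + 1)
After multiplying by (x - 4): x - 4
After multiplying by (x + 4): x^2 - 16
After multiplying by (x + 1): x^3 + x^2 - 16x - 16

x^3 + x^2 - 16x - 16


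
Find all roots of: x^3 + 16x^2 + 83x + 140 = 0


Let p(x) = x^3 + 16x^2 + 83x + 140. By the rational root theorem (leading coefficient 1), any rational root is an integer divisor of 140: try ±1, ±2, ... in turn.
Test x = 1: value = 240 ≠ 0.
Test x = -1: value = 72 ≠ 0.
Test x = 2: value = 378 ≠ 0.
Test x = -2: value = 30 ≠ 0.
Test x = 4: value = 792 ≠ 0.
Test x = -4: value = 0 ✓, so (x + 4) is a factor.
Synthetic division by (x + 4): bring down 1; 1(-4) + 16 = 12; 12(-4) + 83 = 35; 35(-4) + 140 = 0 → quotient x^2 + 12x + 35, remainder 0.
Solve the quadratic x^2 + 12x + 35 = 0: discriminant = 12^2 - 4(1)(35) = 144 - 140 = 4.
sqrt(4) = 2, so x = (-12 ± 2)/2: x = -5 or x = -7.
Collecting all roots found:

x = -7, x = -5, x = -4


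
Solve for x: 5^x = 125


Express both sides with the same base.
125 = 5^3
Since the bases match: x = 3

x = 3


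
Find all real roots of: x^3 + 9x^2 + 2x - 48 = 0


Let p(x) = x^3 + 9x^2 + 2x - 48. By the rational root theorem (leading coefficient 1), any rational root is an integer divisor of 48: try ±1, ±2, ... in turn.
Test x = 1: value = -36 ≠ 0.
Test x = -1: value = -42 ≠ 0.
Test x = 2: value = 0 ✓, so (x - 2) is a factor.
Synthetic division by (x - 2): bring down 1; 1(2) + 9 = 11; 11(2) + 2 = 24; 24(2) - 48 = 0 → quotient x^2 + 11x + 24, remainder 0.
Solve the quadratic x^2 + 11x + 24 = 0: discriminant = 11^2 - 4(1)(24) = 121 - 96 = 25.
sqrt(25) = 5, so x = (-11 ± 5)/2: x = -3 or x = -8.

x = -8, x = -3, x = 2


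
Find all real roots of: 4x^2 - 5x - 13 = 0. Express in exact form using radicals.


Using the quadratic formula: x = (-b ± sqrt(b^2 - 4ac)) / (2a)
Here a = 4, b = -5, c = -13
Discriminant = b^2 - 4ac = (-5)^2 - 4(4)(-13) = 25 + 208 = 233
Since discriminant = 233 > 0, there are two real roots.
x = (5 ± sqrt(233)) / 8
Numerically: x ≈ 2.5330 or x ≈ -1.2830

x = (5 + sqrt(233)) / 8 or x = (5 - sqrt(233)) / 8


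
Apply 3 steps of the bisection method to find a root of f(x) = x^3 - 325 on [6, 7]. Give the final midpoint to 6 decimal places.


f(x) = x^3 - 325
f(6) = -109 < 0
f(7) = 18 > 0

Step 1: midpoint = (6.000000 + 7.000000)/2 = 6.500000
  f(6.500000) = -50.375000
  f(mid) < 0, so root is in [6.500000, 7.000000]

Step 2: midpoint = (6.500000 + 7.000000)/2 = 6.750000
  f(6.750000) = -17.453125
  f(mid) < 0, so root is in [6.750000, 7.000000]

Step 3: midpoint = (6.750000 + 7.000000)/2 = 6.875000
  f(6.875000) = -0.048828
  f(mid) < 0, so root is in [6.875000, 7.000000]

midpoint = 6.875000


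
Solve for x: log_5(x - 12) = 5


Convert to exponential form: x - 12 = 5^5 = 3125
x = 3125 + 12 = 3137
Check: log_5(3137 - 12) = log_5(3125) = log_5(3125) = 5 ✓

x = 3137


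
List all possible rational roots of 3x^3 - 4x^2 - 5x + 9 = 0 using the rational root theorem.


Rational root theorem: possible roots are ±p/q where:
  p divides the constant term (9): p ∈ {1, 3, 9}
  q divides the leading coefficient (3): q ∈ {1, 3}

All possible rational roots: -9, -3, -1, -1/3, 1/3, 1, 3, 9

-9, -3, -1, -1/3, 1/3, 1, 3, 9


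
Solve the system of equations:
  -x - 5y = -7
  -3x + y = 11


Using Cramer's rule:
Determinant D = (-1)(1) - (-3)(-5) = -1 - 15 = -16
Dx = (-7)(1) - (11)(-5) = -7 + 55 = 48
Dy = (-1)(11) - (-3)(-7) = -11 - 21 = -32
x = Dx/D = 48/-16 = -3
y = Dy/D = -32/-16 = 2

x = -3, y = 2


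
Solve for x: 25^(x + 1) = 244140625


Express both sides with the same base.
244140625 = 25^6
Since the bases match, equate exponents: x + 1 = 6
So x = 6 - (1) = 5

x = 5


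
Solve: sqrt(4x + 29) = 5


Square both sides: 4x + 29 = 5^2 = 25
4x = 25 - 29 = -4
x = -1
Check: sqrt(4*(-1) + 29) = sqrt(25) = 5 ✓

x = -1


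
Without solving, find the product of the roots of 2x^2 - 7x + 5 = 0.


By Vieta's formulas for ax^2 + bx + c = 0:
  Sum of roots = -b/a
  Product of roots = c/a

Here a = 2, b = -7, c = 5
Sum = -(-7)/2 = 7/2
Product = 5/2 = 5/2

Product = 5/2


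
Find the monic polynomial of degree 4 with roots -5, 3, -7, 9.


A monic polynomial with roots -5, 3, -7, 9 is:
p(x) = (x + 5)(x - 3)(x + 7)(x - 9)
After multiplying by (x + 5): x + 5
After multiplying by (x - 3): x^2 + 2x - 15
After multiplying by (x + 7): x^3 + 9x^2 - x - 105
After multiplying by (x - 9): x^4 - 82x^2 - 96x + 945

x^4 - 82x^2 - 96x + 945


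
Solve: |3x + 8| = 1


An absolute value equation |expr| = 1 gives two cases:
Case 1: 3x + 8 = 1
  3x = -7, so x = -7/3
Case 2: 3x + 8 = -1
  3x = -9, so x = -3

x = -3, x = -7/3


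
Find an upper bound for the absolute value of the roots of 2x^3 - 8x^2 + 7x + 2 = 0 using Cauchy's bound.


Cauchy's bound: all roots r satisfy |r| <= 1 + max(|a_i/a_n|) for i = 0,...,n-1
where a_n is the leading coefficient.

Coefficients: [2, -8, 7, 2]
Leading coefficient a_n = 2
Ratios |a_i/a_n|: 4, 7/2, 1
Maximum ratio: 4
Cauchy's bound: |r| <= 1 + 4 = 5

Upper bound = 5


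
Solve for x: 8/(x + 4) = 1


Multiply both sides by (x + 4): 8 = 1(x + 4)
Distribute: 8 = x + 4
x = 8 - 4 = 4
x = 4

x = 4


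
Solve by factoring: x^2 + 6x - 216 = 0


We need two numbers that multiply to -216 and add to 6.
Those numbers are 18 and -12 (since 18 * (-12) = -216 and 18 + (-12) = 6).
So x^2 + 6x - 216 = (x + 18)(x - 12) = 0
Setting each factor to zero: x = -18 or x = 12

x = -18, x = 12


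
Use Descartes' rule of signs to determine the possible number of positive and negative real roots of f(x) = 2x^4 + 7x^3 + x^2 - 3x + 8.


Descartes' rule of signs:

For positive roots, count sign changes in f(x) = 2x^4 + 7x^3 + x^2 - 3x + 8:
Signs of coefficients: +, +, +, -, +
Number of sign changes: 2
Possible positive real roots: 2, 0

For negative roots, examine f(-x) = 2x^4 - 7x^3 + x^2 + 3x + 8:
Signs of coefficients: +, -, +, +, +
Number of sign changes: 2
Possible negative real roots: 2, 0

Positive roots: 2 or 0; Negative roots: 2 or 0


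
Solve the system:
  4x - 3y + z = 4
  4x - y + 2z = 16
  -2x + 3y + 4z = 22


Using Cramer's rule. Expand each determinant along the first row.
D  = 4*[(-1)*4 - 2*3] - (-3)*[4*4 - 2*(-2)] + 1*[4*3 - (-1)*(-2)]
  = 4*(-10) - (-3)*(20) + 1*(10) = 30
Dx = 4*[(-1)*4 - 2*3] - (-3)*[16*4 - 2*22] + 1*[16*3 - (-1)*22]
  = 4*(-10) - (-3)*(20) + 1*(70) = 90
Dy = 4*[16*4 - 2*22] - 4*[4*4 - 2*(-2)] + 1*[4*22 - 16*(-2)]
  = 4*(20) - 4*(20) + 1*(120) = 120
Dz = 4*[(-1)*22 - 16*3] - (-3)*[4*22 - 16*(-2)] + 4*[4*3 - (-1)*(-2)]
  = 4*(-70) - (-3)*(120) + 4*(10) = 120
x = Dx/D = 90/30 = 3, y = Dy/D = 120/30 = 4, z = Dz/D = 120/30 = 4
Check eq1: (4)(3) + (-3)(4) + (1)(4) = 4 = 4 ✓
Check eq2: (4)(3) + (-1)(4) + (2)(4) = 16 = 16 ✓
Check eq3: (-2)(3) + (3)(4) + (4)(4) = 22 = 22 ✓

x = 3, y = 4, z = 4


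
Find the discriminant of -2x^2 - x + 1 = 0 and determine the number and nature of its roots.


For ax^2 + bx + c = 0, discriminant D = b^2 - 4ac
Here a = -2, b = -1, c = 1
D = (-1)^2 - 4(-2)(1) = 1 + 8 = 9

D = 9 > 0 and is a perfect square (sqrt = 3)
The equation has 2 distinct real rational roots.

Discriminant = 9, 2 distinct real rational roots


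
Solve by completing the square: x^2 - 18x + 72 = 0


Start: x^2 - 18x + 72 = 0
Move constant: x^2 - 18x = -72
Half of -18 is -9, squared is 81
Add 81 to both sides: x^2 - 18x + 81 = 9
(x - 9)^2 = 9
x - 9 = ±3
x = 9 + 3 = 12 or x = 9 - 3 = 6

x = 6, x = 12


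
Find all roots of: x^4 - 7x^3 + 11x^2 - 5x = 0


The constant term is 0, so x = 0 is a root. Factor out x:
  x^3 - 7x^2 + 11x - 5 = 0
Let p(x) = x^3 - 7x^2 + 11x - 5. By the rational root theorem (leading coefficient 1), any rational root is an integer divisor of 5: try ±1, ±2, ... in turn.
Test x = 1: value = 0 ✓, so (x - 1) is a factor.
Synthetic division by (x - 1): bring down 1; 1(1) - 7 = -6; (-6)(1) + 11 = 5; 5(1) - 5 = 0 → quotient x^2 - 6x + 5, remainder 0.
Solve the quadratic x^2 - 6x + 5 = 0: discriminant = (-6)^2 - 4(1)(5) = 36 - 20 = 16.
sqrt(16) = 4, so x = (6 ± 4)/2: x = 5 or x = 1.
Collecting all roots found:

x = 0, x = 1 (multiplicity 2), x = 5


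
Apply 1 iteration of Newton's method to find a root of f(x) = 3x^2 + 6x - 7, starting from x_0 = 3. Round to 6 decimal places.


Newton's method: x_(n+1) = x_n - f(x_n)/f'(x_n)
f(x) = 3x^2 + 6x - 7
f'(x) = 6x + 6

Iteration 1:
  f(3.000000) = 38.000000
  f'(3.000000) = 24.000000
  x_1 = 3.000000 - (38.000000)/(24.000000) = 1.416667

x_1 = 1.416667


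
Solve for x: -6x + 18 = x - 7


Starting with: -6x + 18 = x - 7
Move all x terms to left: (-6 - 1)x = -7 - 18
Simplify: -7x = -25
Divide both sides by -7: x = 25/7

x = 25/7


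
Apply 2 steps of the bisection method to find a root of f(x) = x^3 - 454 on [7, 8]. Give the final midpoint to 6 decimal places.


f(x) = x^3 - 454
f(7) = -111 < 0
f(8) = 58 > 0

Step 1: midpoint = (7.000000 + 8.000000)/2 = 7.500000
  f(7.500000) = -32.125000
  f(mid) < 0, so root is in [7.500000, 8.000000]

Step 2: midpoint = (7.500000 + 8.000000)/2 = 7.750000
  f(7.750000) = 11.484375
  f(mid) > 0, so root is in [7.500000, 7.750000]

midpoint = 7.750000


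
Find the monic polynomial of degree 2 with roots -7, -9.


A monic polynomial with roots -7, -9 is:
p(x) = (x + 7)(x + 9)
After multiplying by (x + 7): x + 7
After multiplying by (x + 9): x^2 + 16x + 63

x^2 + 16x + 63


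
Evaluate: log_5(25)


We need the exponent such that 5^? = 25
5^2 = 25
Therefore log_5(25) = 2

2


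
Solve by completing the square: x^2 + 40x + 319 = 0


Start: x^2 + 40x + 319 = 0
Move constant: x^2 + 40x = -319
Half of 40 is 20, squared is 400
Add 400 to both sides: x^2 + 40x + 400 = 81
(x + 20)^2 = 81
x + 20 = ±9
x = -20 + 9 = -11 or x = -20 - 9 = -29

x = -29, x = -11


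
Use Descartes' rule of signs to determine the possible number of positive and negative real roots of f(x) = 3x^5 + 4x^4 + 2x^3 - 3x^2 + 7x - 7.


Descartes' rule of signs:

For positive roots, count sign changes in f(x) = 3x^5 + 4x^4 + 2x^3 - 3x^2 + 7x - 7:
Signs of coefficients: +, +, +, -, +, -
Number of sign changes: 3
Possible positive real roots: 3, 1

For negative roots, examine f(-x) = -3x^5 + 4x^4 - 2x^3 - 3x^2 - 7x - 7:
Signs of coefficients: -, +, -, -, -, -
Number of sign changes: 2
Possible negative real roots: 2, 0

Positive roots: 3 or 1; Negative roots: 2 or 0


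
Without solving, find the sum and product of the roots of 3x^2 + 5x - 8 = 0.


By Vieta's formulas for ax^2 + bx + c = 0:
  Sum of roots = -b/a
  Product of roots = c/a

Here a = 3, b = 5, c = -8
Sum = -(5)/3 = -5/3
Product = -8/3 = -8/3

Sum = -5/3, Product = -8/3


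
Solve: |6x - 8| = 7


An absolute value equation |expr| = 7 gives two cases:
Case 1: 6x - 8 = 7
  6x = 15, so x = 5/2
Case 2: 6x - 8 = -7
  6x = 1, so x = 1/6

x = 1/6, x = 5/2


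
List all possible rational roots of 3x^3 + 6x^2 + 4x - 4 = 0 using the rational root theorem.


Rational root theorem: possible roots are ±p/q where:
  p divides the constant term (-4): p ∈ {1, 2, 4}
  q divides the leading coefficient (3): q ∈ {1, 3}

All possible rational roots: -4, -2, -4/3, -1, -2/3, -1/3, 1/3, 2/3, 1, 4/3, 2, 4

-4, -2, -4/3, -1, -2/3, -1/3, 1/3, 2/3, 1, 4/3, 2, 4


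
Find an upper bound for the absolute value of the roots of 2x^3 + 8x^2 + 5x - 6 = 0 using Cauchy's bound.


Cauchy's bound: all roots r satisfy |r| <= 1 + max(|a_i/a_n|) for i = 0,...,n-1
where a_n is the leading coefficient.

Coefficients: [2, 8, 5, -6]
Leading coefficient a_n = 2
Ratios |a_i/a_n|: 4, 5/2, 3
Maximum ratio: 4
Cauchy's bound: |r| <= 1 + 4 = 5

Upper bound = 5


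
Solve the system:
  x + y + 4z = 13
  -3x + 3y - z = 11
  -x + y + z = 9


Using Cramer's rule. Expand each determinant along the first row.
D  = 1*[3*1 - (-1)*1] - 1*[(-3)*1 - (-1)*(-1)] + 4*[(-3)*1 - 3*(-1)]
  = 1*(4) - 1*(-4) + 4*(0) = 8
Dx = 13*[3*1 - (-1)*1] - 1*[11*1 - (-1)*9] + 4*[11*1 - 3*9]
  = 13*(4) - 1*(20) + 4*(-16) = -32
Dy = 1*[11*1 - (-1)*9] - 13*[(-3)*1 - (-1)*(-1)] + 4*[(-3)*9 - 11*(-1)]
  = 1*(20) - 13*(-4) + 4*(-16) = 8
Dz = 1*[3*9 - 11*1] - 1*[(-3)*9 - 11*(-1)] + 13*[(-3)*1 - 3*(-1)]
  = 1*(16) - 1*(-16) + 13*(0) = 32
x = Dx/D = -32/8 = -4, y = Dy/D = 8/8 = 1, z = Dz/D = 32/8 = 4
Check eq1: (1)(-4) + (1)(1) + (4)(4) = 13 = 13 ✓
Check eq2: (-3)(-4) + (3)(1) + (-1)(4) = 11 = 11 ✓
Check eq3: (-1)(-4) + (1)(1) + (1)(4) = 9 = 9 ✓

x = -4, y = 1, z = 4


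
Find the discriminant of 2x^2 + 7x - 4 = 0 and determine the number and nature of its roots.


For ax^2 + bx + c = 0, discriminant D = b^2 - 4ac
Here a = 2, b = 7, c = -4
D = (7)^2 - 4(2)(-4) = 49 + 32 = 81

D = 81 > 0 and is a perfect square (sqrt = 9)
The equation has 2 distinct real rational roots.

Discriminant = 81, 2 distinct real rational roots


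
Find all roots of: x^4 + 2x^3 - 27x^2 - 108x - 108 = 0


Let p(x) = x^4 + 2x^3 - 27x^2 - 108x - 108. By the rational root theorem (leading coefficient 1), any rational root is an integer divisor of 108: try ±1, ±2, ... in turn.
Test x = 1: value = -240 ≠ 0.
Test x = -1: value = -28 ≠ 0.
Test x = 2: value = -400 ≠ 0.
Test x = -2: value = 0 ✓, so (x + 2) is a factor.
Synthetic division by (x + 2): bring down 1; 1(-2) + 2 = 0; 0(-2) - 27 = -27; (-27)(-2) - 108 = -54; (-54)(-2) - 108 = 0 → quotient x^3 - 27x - 54, remainder 0.
Continue with the quotient x^3 - 27x - 54 (candidates must divide 54; re-test x = -2 first in case it repeats).
Test x = -2: value = -8 ≠ 0.
Test x = 3: value = -108 ≠ 0.
Test x = -3: value = 0 ✓, so (x + 3) is a factor.
Synthetic division by (x + 3): bring down 1; 1(-3) + 0 = -3; (-3)(-3) - 27 = -18; (-18)(-3) - 54 = 0 → quotient x^2 - 3x - 18, remainder 0.
Solve the quadratic x^2 - 3x - 18 = 0: discriminant = (-3)^2 - 4(1)(-18) = 9 + 72 = 81.
sqrt(81) = 9, so x = (3 ± 9)/2: x = 6 or x = -3.
Collecting all roots found:

x = -3 (multiplicity 2), x = -2, x = 6


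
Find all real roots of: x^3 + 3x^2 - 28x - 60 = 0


Let p(x) = x^3 + 3x^2 - 28x - 60. By the rational root theorem (leading coefficient 1), any rational root is an integer divisor of 60: try ±1, ±2, ... in turn.
Test x = 1: value = -84 ≠ 0.
Test x = -1: value = -30 ≠ 0.
Test x = 2: value = -96 ≠ 0.
Test x = -2: value = 0 ✓, so (x + 2) is a factor.
Synthetic division by (x + 2): bring down 1; 1(-2) + 3 = 1; 1(-2) - 28 = -30; (-30)(-2) - 60 = 0 → quotient x^2 + x - 30, remainder 0.
Solve the quadratic x^2 + x - 30 = 0: discriminant = 1^2 - 4(1)(-30) = 1 + 120 = 121.
sqrt(121) = 11, so x = (-1 ± 11)/2: x = 5 or x = -6.

x = -6, x = -2, x = 5


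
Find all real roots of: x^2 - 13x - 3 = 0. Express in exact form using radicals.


Using the quadratic formula: x = (-b ± sqrt(b^2 - 4ac)) / (2a)
Here a = 1, b = -13, c = -3
Discriminant = b^2 - 4ac = (-13)^2 - 4(1)(-3) = 169 + 12 = 181
Since discriminant = 181 > 0, there are two real roots.
x = (13 ± sqrt(181)) / 2
Numerically: x ≈ 13.2268 or x ≈ -0.2268

x = (13 + sqrt(181)) / 2 or x = (13 - sqrt(181)) / 2


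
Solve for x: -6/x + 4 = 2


Subtract 4 from both sides: -6/x = -2
Multiply both sides by x: -6 = -2 * x
Divide by -2: x = 3

x = 3


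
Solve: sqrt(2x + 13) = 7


Square both sides: 2x + 13 = 7^2 = 49
2x = 49 - 13 = 36
x = 18
Check: sqrt(2*18 + 13) = sqrt(49) = 7 ✓

x = 18


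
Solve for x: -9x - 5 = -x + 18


Starting with: -9x - 5 = -x + 18
Move all x terms to left: (-9 + 1)x = 18 + 5
Simplify: -8x = 23
Divide both sides by -8: x = -23/8

x = -23/8


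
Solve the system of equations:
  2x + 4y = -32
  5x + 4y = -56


Using Cramer's rule:
Determinant D = (2)(4) - (5)(4) = 8 - 20 = -12
Dx = (-32)(4) - (-56)(4) = -128 + 224 = 96
Dy = (2)(-56) - (5)(-32) = -112 + 160 = 48
x = Dx/D = 96/-12 = -8
y = Dy/D = 48/-12 = -4

x = -8, y = -4


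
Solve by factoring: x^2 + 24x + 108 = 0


We need two numbers that multiply to 108 and add to 24.
Those numbers are 18 and 6 (since 18 * 6 = 108 and 18 + 6 = 24).
So x^2 + 24x + 108 = (x + 18)(x + 6) = 0
Setting each factor to zero: x = -18 or x = -6

x = -18, x = -6


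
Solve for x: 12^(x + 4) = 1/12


Express both sides with the same base.
1/12 = 12^(-1)
Since the bases match, equate exponents: x + 4 = -1
So x = -1 - (4) = -5

x = -5


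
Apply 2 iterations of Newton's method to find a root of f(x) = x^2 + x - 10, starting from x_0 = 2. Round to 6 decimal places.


Newton's method: x_(n+1) = x_n - f(x_n)/f'(x_n)
f(x) = x^2 + x - 10
f'(x) = 2x + 1

Iteration 1:
  f(2.000000) = -4.000000
  f'(2.000000) = 5.000000
  x_1 = 2.000000 - (-4.000000)/(5.000000) = 2.800000

Iteration 2:
  f(2.800000) = 0.640000
  f'(2.800000) = 6.600000
  x_2 = 2.800000 - (0.640000)/(6.600000) = 2.703030

x_2 = 2.703030


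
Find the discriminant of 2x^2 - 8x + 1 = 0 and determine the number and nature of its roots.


For ax^2 + bx + c = 0, discriminant D = b^2 - 4ac
Here a = 2, b = -8, c = 1
D = (-8)^2 - 4(2)(1) = 64 - 8 = 56

D = 56 > 0 but not a perfect square
The equation has 2 distinct real irrational roots.

Discriminant = 56, 2 distinct real irrational roots


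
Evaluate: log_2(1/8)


We need the exponent such that 2^? = 1/8
2^(-3) = 1/2^3 = 1/8
Therefore log_2(1/8) = -3

-3


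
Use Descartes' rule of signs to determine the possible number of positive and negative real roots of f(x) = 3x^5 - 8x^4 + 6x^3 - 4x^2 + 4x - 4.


Descartes' rule of signs:

For positive roots, count sign changes in f(x) = 3x^5 - 8x^4 + 6x^3 - 4x^2 + 4x - 4:
Signs of coefficients: +, -, +, -, +, -
Number of sign changes: 5
Possible positive real roots: 5, 3, 1

For negative roots, examine f(-x) = -3x^5 - 8x^4 - 6x^3 - 4x^2 - 4x - 4:
Signs of coefficients: -, -, -, -, -, -
Number of sign changes: 0
Possible negative real roots: 0

Positive roots: 5 or 3 or 1; Negative roots: 0


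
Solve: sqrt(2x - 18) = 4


Square both sides: 2x - 18 = 4^2 = 16
2x = 16 + 18 = 34
x = 17
Check: sqrt(2*17 - 18) = sqrt(16) = 4 ✓

x = 17


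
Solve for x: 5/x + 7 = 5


Subtract 7 from both sides: 5/x = -2
Multiply both sides by x: 5 = -2 * x
Divide by -2: x = -5/2

x = -5/2


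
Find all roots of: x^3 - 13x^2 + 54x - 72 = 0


Let p(x) = x^3 - 13x^2 + 54x - 72. By the rational root theorem (leading coefficient 1), any rational root is an integer divisor of 72: try ±1, ±2, ... in turn.
Test x = 1: value = -30 ≠ 0.
Test x = -1: value = -140 ≠ 0.
Test x = 2: value = -8 ≠ 0.
Test x = -2: value = -240 ≠ 0.
Test x = 3: value = 0 ✓, so (x - 3) is a factor.
Synthetic division by (x - 3): bring down 1; 1(3) - 13 = -10; (-10)(3) + 54 = 24; 24(3) - 72 = 0 → quotient x^2 - 10x + 24, remainder 0.
Solve the quadratic x^2 - 10x + 24 = 0: discriminant = (-10)^2 - 4(1)(24) = 100 - 96 = 4.
sqrt(4) = 2, so x = (10 ± 2)/2: x = 6 or x = 4.
Collecting all roots found:

x = 3, x = 4, x = 6


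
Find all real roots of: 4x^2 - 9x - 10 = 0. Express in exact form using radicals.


Using the quadratic formula: x = (-b ± sqrt(b^2 - 4ac)) / (2a)
Here a = 4, b = -9, c = -10
Discriminant = b^2 - 4ac = (-9)^2 - 4(4)(-10) = 81 + 160 = 241
Since discriminant = 241 > 0, there are two real roots.
x = (9 ± sqrt(241)) / 8
Numerically: x ≈ 3.0655 or x ≈ -0.8155

x = (9 + sqrt(241)) / 8 or x = (9 - sqrt(241)) / 8


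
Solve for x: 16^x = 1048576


Express both sides with the same base.
1048576 = 16^5
Since the bases match: x = 5

x = 5


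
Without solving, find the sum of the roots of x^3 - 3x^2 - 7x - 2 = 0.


By Vieta's formulas for x^3 + bx^2 + cx + d = 0:
  r1 + r2 + r3 = -b/a = 3
  r1*r2 + r1*r3 + r2*r3 = c/a = -7
  r1*r2*r3 = -d/a = 2


Sum = 3


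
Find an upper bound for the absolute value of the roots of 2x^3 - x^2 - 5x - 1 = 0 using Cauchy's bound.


Cauchy's bound: all roots r satisfy |r| <= 1 + max(|a_i/a_n|) for i = 0,...,n-1
where a_n is the leading coefficient.

Coefficients: [2, -1, -5, -1]
Leading coefficient a_n = 2
Ratios |a_i/a_n|: 1/2, 5/2, 1/2
Maximum ratio: 5/2
Cauchy's bound: |r| <= 1 + 5/2 = 7/2

Upper bound = 7/2


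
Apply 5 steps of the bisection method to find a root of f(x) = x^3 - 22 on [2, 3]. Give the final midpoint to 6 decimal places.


f(x) = x^3 - 22
f(2) = -14 < 0
f(3) = 5 > 0

Step 1: midpoint = (2.000000 + 3.000000)/2 = 2.500000
  f(2.500000) = -6.375000
  f(mid) < 0, so root is in [2.500000, 3.000000]

Step 2: midpoint = (2.500000 + 3.000000)/2 = 2.750000
  f(2.750000) = -1.203125
  f(mid) < 0, so root is in [2.750000, 3.000000]

Step 3: midpoint = (2.750000 + 3.000000)/2 = 2.875000
  f(2.875000) = 1.763672
  f(mid) > 0, so root is in [2.750000, 2.875000]

Step 4: midpoint = (2.750000 + 2.875000)/2 = 2.812500
  f(2.812500) = 0.247314
  f(mid) > 0, so root is in [2.750000, 2.812500]

Step 5: midpoint = (2.750000 + 2.812500)/2 = 2.781250
  f(2.781250) = -0.486053
  f(mid) < 0, so root is in [2.781250, 2.812500]

midpoint = 2.781250


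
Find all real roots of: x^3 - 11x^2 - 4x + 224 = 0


Let p(x) = x^3 - 11x^2 - 4x + 224. By the rational root theorem (leading coefficient 1), any rational root is an integer divisor of 224: try ±1, ±2, ... in turn.
Test x = 1: value = 210 ≠ 0.
Test x = -1: value = 216 ≠ 0.
Test x = 2: value = 180 ≠ 0.
Test x = -2: value = 180 ≠ 0.
Test x = 4: value = 96 ≠ 0.
Test x = -4: value = 0 ✓, so (x + 4) is a factor.
Synthetic division by (x + 4): bring down 1; 1(-4) - 11 = -15; (-15)(-4) - 4 = 56; 56(-4) + 224 = 0 → quotient x^2 - 15x + 56, remainder 0.
Solve the quadratic x^2 - 15x + 56 = 0: discriminant = (-15)^2 - 4(1)(56) = 225 - 224 = 1.
sqrt(1) = 1, so x = (15 ± 1)/2: x = 8 or x = 7.

x = -4, x = 7, x = 8


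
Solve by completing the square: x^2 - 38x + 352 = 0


Start: x^2 - 38x + 352 = 0
Move constant: x^2 - 38x = -352
Half of -38 is -19, squared is 361
Add 361 to both sides: x^2 - 38x + 361 = 9
(x - 19)^2 = 9
x - 19 = ±3
x = 19 + 3 = 22 or x = 19 - 3 = 16

x = 16, x = 22


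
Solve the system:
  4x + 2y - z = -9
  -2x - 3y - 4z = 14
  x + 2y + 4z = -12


Using Cramer's rule. Expand each determinant along the first row.
D  = 4*[(-3)*4 - (-4)*2] - 2*[(-2)*4 - (-4)*1] + (-1)*[(-2)*2 - (-3)*1]
  = 4*(-4) - 2*(-4) + (-1)*(-1) = -7
Dx = (-9)*[(-3)*4 - (-4)*2] - 2*[14*4 - (-4)*(-12)] + (-1)*[14*2 - (-3)*(-12)]
  = (-9)*(-4) - 2*(8) + (-1)*(-8) = 28
Dy = 4*[14*4 - (-4)*(-12)] - (-9)*[(-2)*4 - (-4)*1] + (-1)*[(-2)*(-12) - 14*1]
  = 4*(8) - (-9)*(-4) + (-1)*(10) = -14
Dz = 4*[(-3)*(-12) - 14*2] - 2*[(-2)*(-12) - 14*1] + (-9)*[(-2)*2 - (-3)*1]
  = 4*(8) - 2*(10) + (-9)*(-1) = 21
x = Dx/D = 28/-7 = -4, y = Dy/D = -14/-7 = 2, z = Dz/D = 21/-7 = -3
Check eq1: (4)(-4) + (2)(2) + (-1)(-3) = -9 = -9 ✓
Check eq2: (-2)(-4) + (-3)(2) + (-4)(-3) = 14 = 14 ✓
Check eq3: (1)(-4) + (2)(2) + (4)(-3) = -12 = -12 ✓

x = -4, y = 2, z = -3


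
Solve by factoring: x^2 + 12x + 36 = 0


We need two numbers that multiply to 36 and add to 12.
Those numbers are 6 and 6 (since 6 * 6 = 36 and 6 + 6 = 12).
So x^2 + 12x + 36 = (x + 6)(x + 6) = 0
Setting each factor to zero: x = -6 or x = -6

x = -6


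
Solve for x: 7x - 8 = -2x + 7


Starting with: 7x - 8 = -2x + 7
Move all x terms to left: (7 + 2)x = 7 + 8
Simplify: 9x = 15
Divide both sides by 9: x = 5/3

x = 5/3


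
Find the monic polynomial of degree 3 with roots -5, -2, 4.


A monic polynomial with roots -5, -2, 4 is:
p(x) = (x + 5)(x + 2)(x - 4)
After multiplying by (x + 5): x + 5
After multiplying by (x + 2): x^2 + 7x + 10
After multiplying by (x - 4): x^3 + 3x^2 - 18x - 40

x^3 + 3x^2 - 18x - 40


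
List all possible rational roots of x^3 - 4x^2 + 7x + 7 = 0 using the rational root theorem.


Rational root theorem: possible roots are ±p/q where:
  p divides the constant term (7): p ∈ {1, 7}
  q divides the leading coefficient (1): q ∈ {1}

All possible rational roots: -7, -1, 1, 7

-7, -1, 1, 7


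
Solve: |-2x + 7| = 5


An absolute value equation |expr| = 5 gives two cases:
Case 1: -2x + 7 = 5
  -2x = -2, so x = 1
Case 2: -2x + 7 = -5
  -2x = -12, so x = 6

x = 1, x = 6


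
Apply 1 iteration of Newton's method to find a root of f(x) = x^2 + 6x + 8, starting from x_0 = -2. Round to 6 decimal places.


Newton's method: x_(n+1) = x_n - f(x_n)/f'(x_n)
f(x) = x^2 + 6x + 8
f'(x) = 2x + 6

Iteration 1:
  f(-2.000000) = 0.000000
  f'(-2.000000) = 2.000000
  x_1 = -2.000000 - (0.000000)/(2.000000) = -2.000000

x_1 = -2.000000


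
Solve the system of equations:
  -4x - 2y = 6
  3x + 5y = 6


Using Cramer's rule:
Determinant D = (-4)(5) - (3)(-2) = -20 + 6 = -14
Dx = (6)(5) - (6)(-2) = 30 + 12 = 42
Dy = (-4)(6) - (3)(6) = -24 - 18 = -42
x = Dx/D = 42/-14 = -3
y = Dy/D = -42/-14 = 3

x = -3, y = 3


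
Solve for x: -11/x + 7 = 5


Subtract 7 from both sides: -11/x = -2
Multiply both sides by x: -11 = -2 * x
Divide by -2: x = 11/2

x = 11/2


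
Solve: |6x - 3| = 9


An absolute value equation |expr| = 9 gives two cases:
Case 1: 6x - 3 = 9
  6x = 12, so x = 2
Case 2: 6x - 3 = -9
  6x = -6, so x = -1

x = -1, x = 2


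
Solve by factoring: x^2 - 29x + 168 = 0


We need two numbers that multiply to 168 and add to -29.
Those numbers are -8 and -21 (since (-8) * (-21) = 168 and (-8) + (-21) = -29).
So x^2 - 29x + 168 = (x - 8)(x - 21) = 0
Setting each factor to zero: x = 8 or x = 21

x = 8, x = 21


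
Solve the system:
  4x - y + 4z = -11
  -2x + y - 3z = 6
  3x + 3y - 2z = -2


Using Cramer's rule. Expand each determinant along the first row.
D  = 4*[1*(-2) - (-3)*3] - (-1)*[(-2)*(-2) - (-3)*3] + 4*[(-2)*3 - 1*3]
  = 4*(7) - (-1)*(13) + 4*(-9) = 5
Dx = (-11)*[1*(-2) - (-3)*3] - (-1)*[6*(-2) - (-3)*(-2)] + 4*[6*3 - 1*(-2)]
  = (-11)*(7) - (-1)*(-18) + 4*(20) = -15
Dy = 4*[6*(-2) - (-3)*(-2)] - (-11)*[(-2)*(-2) - (-3)*3] + 4*[(-2)*(-2) - 6*3]
  = 4*(-18) - (-11)*(13) + 4*(-14) = 15
Dz = 4*[1*(-2) - 6*3] - (-1)*[(-2)*(-2) - 6*3] + (-11)*[(-2)*3 - 1*3]
  = 4*(-20) - (-1)*(-14) + (-11)*(-9) = 5
x = Dx/D = -15/5 = -3, y = Dy/D = 15/5 = 3, z = Dz/D = 5/5 = 1
Check eq1: (4)(-3) + (-1)(3) + (4)(1) = -11 = -11 ✓
Check eq2: (-2)(-3) + (1)(3) + (-3)(1) = 6 = 6 ✓
Check eq3: (3)(-3) + (3)(3) + (-2)(1) = -2 = -2 ✓

x = -3, y = 3, z = 1


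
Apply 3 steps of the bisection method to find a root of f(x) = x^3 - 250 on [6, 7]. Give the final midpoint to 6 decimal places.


f(x) = x^3 - 250
f(6) = -34 < 0
f(7) = 93 > 0

Step 1: midpoint = (6.000000 + 7.000000)/2 = 6.500000
  f(6.500000) = 24.625000
  f(mid) > 0, so root is in [6.000000, 6.500000]

Step 2: midpoint = (6.000000 + 6.500000)/2 = 6.250000
  f(6.250000) = -5.859375
  f(mid) < 0, so root is in [6.250000, 6.500000]

Step 3: midpoint = (6.250000 + 6.500000)/2 = 6.375000
  f(6.375000) = 9.083984
  f(mid) > 0, so root is in [6.250000, 6.375000]

midpoint = 6.375000


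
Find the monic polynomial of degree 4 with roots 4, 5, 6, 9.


A monic polynomial with roots 4, 5, 6, 9 is:
p(x) = (x - 4)(x - 5)(x - 6)(x - 9)
After multiplying by (x - 4): x - 4
After multiplying by (x - 5): x^2 - 9x + 20
After multiplying by (x - 6): x^3 - 15x^2 + 74x - 120
After multiplying by (x - 9): x^4 - 24x^3 + 209x^2 - 786x + 1080

x^4 - 24x^3 + 209x^2 - 786x + 1080


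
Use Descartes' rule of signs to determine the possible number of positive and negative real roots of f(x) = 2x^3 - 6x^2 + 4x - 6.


Descartes' rule of signs:

For positive roots, count sign changes in f(x) = 2x^3 - 6x^2 + 4x - 6:
Signs of coefficients: +, -, +, -
Number of sign changes: 3
Possible positive real roots: 3, 1

For negative roots, examine f(-x) = -2x^3 - 6x^2 - 4x - 6:
Signs of coefficients: -, -, -, -
Number of sign changes: 0
Possible negative real roots: 0

Positive roots: 3 or 1; Negative roots: 0


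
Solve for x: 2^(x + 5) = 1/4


Express both sides with the same base.
1/4 = 2^(-2)
Since the bases match, equate exponents: x + 5 = -2
So x = -2 - (5) = -7

x = -7


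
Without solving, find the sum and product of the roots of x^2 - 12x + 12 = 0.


By Vieta's formulas for ax^2 + bx + c = 0:
  Sum of roots = -b/a
  Product of roots = c/a

Here a = 1, b = -12, c = 12
Sum = -(-12)/1 = 12
Product = 12/1 = 12

Sum = 12, Product = 12


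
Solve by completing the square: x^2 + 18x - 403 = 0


Start: x^2 + 18x - 403 = 0
Move constant: x^2 + 18x = 403
Half of 18 is 9, squared is 81
Add 81 to both sides: x^2 + 18x + 81 = 484
(x + 9)^2 = 484
x + 9 = ±22
x = -9 + 22 = 13 or x = -9 - 22 = -31

x = -31, x = 13


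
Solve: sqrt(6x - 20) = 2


Square both sides: 6x - 20 = 2^2 = 4
6x = 4 + 20 = 24
x = 4
Check: sqrt(6*4 - 20) = sqrt(4) = 2 ✓

x = 4


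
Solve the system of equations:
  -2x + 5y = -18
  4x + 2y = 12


Using Cramer's rule:
Determinant D = (-2)(2) - (4)(5) = -4 - 20 = -24
Dx = (-18)(2) - (12)(5) = -36 - 60 = -96
Dy = (-2)(12) - (4)(-18) = -24 + 72 = 48
x = Dx/D = -96/-24 = 4
y = Dy/D = 48/-24 = -2

x = 4, y = -2


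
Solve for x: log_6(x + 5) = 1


Convert to exponential form: x + 5 = 6^1 = 6
x = 6 - 5 = 1
Check: log_6(1 + 5) = log_6(6) = log_6(6) = 1 ✓

x = 1


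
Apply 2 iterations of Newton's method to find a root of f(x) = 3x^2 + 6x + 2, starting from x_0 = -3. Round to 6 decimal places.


Newton's method: x_(n+1) = x_n - f(x_n)/f'(x_n)
f(x) = 3x^2 + 6x + 2
f'(x) = 6x + 6

Iteration 1:
  f(-3.000000) = 11.000000
  f'(-3.000000) = -12.000000
  x_1 = -3.000000 - (11.000000)/(-12.000000) = -2.083333

Iteration 2:
  f(-2.083333) = 2.520833
  f'(-2.083333) = -6.500000
  x_2 = -2.083333 - (2.520833)/(-6.500000) = -1.695513

x_2 = -1.695513


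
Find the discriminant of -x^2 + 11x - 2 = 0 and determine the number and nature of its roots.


For ax^2 + bx + c = 0, discriminant D = b^2 - 4ac
Here a = -1, b = 11, c = -2
D = (11)^2 - 4(-1)(-2) = 121 - 8 = 113

D = 113 > 0 but not a perfect square
The equation has 2 distinct real irrational roots.

Discriminant = 113, 2 distinct real irrational roots


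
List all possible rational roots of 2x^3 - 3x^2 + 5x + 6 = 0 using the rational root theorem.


Rational root theorem: possible roots are ±p/q where:
  p divides the constant term (6): p ∈ {1, 2, 3, 6}
  q divides the leading coefficient (2): q ∈ {1, 2}

All possible rational roots: -6, -3, -2, -3/2, -1, -1/2, 1/2, 1, 3/2, 2, 3, 6

-6, -3, -2, -3/2, -1, -1/2, 1/2, 1, 3/2, 2, 3, 6


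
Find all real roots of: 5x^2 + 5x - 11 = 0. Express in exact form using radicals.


Using the quadratic formula: x = (-b ± sqrt(b^2 - 4ac)) / (2a)
Here a = 5, b = 5, c = -11
Discriminant = b^2 - 4ac = 5^2 - 4(5)(-11) = 25 + 220 = 245
Since discriminant = 245 > 0, there are two real roots.
x = (-5 ± 7*sqrt(5)) / 10
Numerically: x ≈ 1.0652 or x ≈ -2.0652

x = (-5 + 7*sqrt(5)) / 10 or x = (-5 - 7*sqrt(5)) / 10


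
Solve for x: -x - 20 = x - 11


Starting with: -x - 20 = x - 11
Move all x terms to left: (-1 - 1)x = -11 + 20
Simplify: -2x = 9
Divide both sides by -2: x = -9/2

x = -9/2


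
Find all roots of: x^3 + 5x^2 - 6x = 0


The constant term is 0, so x = 0 is a root. Factor out x:
  x^2 + 5x - 6 = 0
Solve the quadratic x^2 + 5x - 6 = 0: discriminant = 5^2 - 4(1)(-6) = 25 + 24 = 49.
sqrt(49) = 7, so x = (-5 ± 7)/2: x = 1 or x = -6.
Collecting all roots found:

x = -6, x = 0, x = 1


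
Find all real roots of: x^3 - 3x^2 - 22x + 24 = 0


Let p(x) = x^3 - 3x^2 - 22x + 24. By the rational root theorem (leading coefficient 1), any rational root is an integer divisor of 24: try ±1, ±2, ... in turn.
Test x = 1: value = 0 ✓, so (x - 1) is a factor.
Synthetic division by (x - 1): bring down 1; 1(1) - 3 = -2; (-2)(1) - 22 = -24; (-24)(1) + 24 = 0 → quotient x^2 - 2x - 24, remainder 0.
Solve the quadratic x^2 - 2x - 24 = 0: discriminant = (-2)^2 - 4(1)(-24) = 4 + 96 = 100.
sqrt(100) = 10, so x = (2 ± 10)/2: x = 6 or x = -4.

x = -4, x = 1, x = 6


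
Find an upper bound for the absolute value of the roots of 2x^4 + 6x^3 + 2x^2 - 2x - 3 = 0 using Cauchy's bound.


Cauchy's bound: all roots r satisfy |r| <= 1 + max(|a_i/a_n|) for i = 0,...,n-1
where a_n is the leading coefficient.

Coefficients: [2, 6, 2, -2, -3]
Leading coefficient a_n = 2
Ratios |a_i/a_n|: 3, 1, 1, 3/2
Maximum ratio: 3
Cauchy's bound: |r| <= 1 + 3 = 4

Upper bound = 4


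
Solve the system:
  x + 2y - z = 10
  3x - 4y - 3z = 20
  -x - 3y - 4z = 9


Using Cramer's rule. Expand each determinant along the first row.
D  = 1*[(-4)*(-4) - (-3)*(-3)] - 2*[3*(-4) - (-3)*(-1)] + (-1)*[3*(-3) - (-4)*(-1)]
  = 1*(7) - 2*(-15) + (-1)*(-13) = 50
Dx = 10*[(-4)*(-4) - (-3)*(-3)] - 2*[20*(-4) - (-3)*9] + (-1)*[20*(-3) - (-4)*9]
  = 10*(7) - 2*(-53) + (-1)*(-24) = 200
Dy = 1*[20*(-4) - (-3)*9] - 10*[3*(-4) - (-3)*(-1)] + (-1)*[3*9 - 20*(-1)]
  = 1*(-53) - 10*(-15) + (-1)*(47) = 50
Dz = 1*[(-4)*9 - 20*(-3)] - 2*[3*9 - 20*(-1)] + 10*[3*(-3) - (-4)*(-1)]
  = 1*(24) - 2*(47) + 10*(-13) = -200
x = Dx/D = 200/50 = 4, y = Dy/D = 50/50 = 1, z = Dz/D = -200/50 = -4
Check eq1: (1)(4) + (2)(1) + (-1)(-4) = 10 = 10 ✓
Check eq2: (3)(4) + (-4)(1) + (-3)(-4) = 20 = 20 ✓
Check eq3: (-1)(4) + (-3)(1) + (-4)(-4) = 9 = 9 ✓

x = 4, y = 1, z = -4


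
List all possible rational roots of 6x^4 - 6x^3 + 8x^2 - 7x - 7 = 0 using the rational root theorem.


Rational root theorem: possible roots are ±p/q where:
  p divides the constant term (-7): p ∈ {1, 7}
  q divides the leading coefficient (6): q ∈ {1, 2, 3, 6}

All possible rational roots: -7, -7/2, -7/3, -7/6, -1, -1/2, -1/3, -1/6, 1/6, 1/3, 1/2, 1, 7/6, 7/3, 7/2, 7

-7, -7/2, -7/3, -7/6, -1, -1/2, -1/3, -1/6, 1/6, 1/3, 1/2, 1, 7/6, 7/3, 7/2, 7


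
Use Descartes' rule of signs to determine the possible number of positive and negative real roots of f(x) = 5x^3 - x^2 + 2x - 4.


Descartes' rule of signs:

For positive roots, count sign changes in f(x) = 5x^3 - x^2 + 2x - 4:
Signs of coefficients: +, -, +, -
Number of sign changes: 3
Possible positive real roots: 3, 1

For negative roots, examine f(-x) = -5x^3 - x^2 - 2x - 4:
Signs of coefficients: -, -, -, -
Number of sign changes: 0
Possible negative real roots: 0

Positive roots: 3 or 1; Negative roots: 0


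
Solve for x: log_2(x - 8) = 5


Convert to exponential form: x - 8 = 2^5 = 32
x = 32 + 8 = 40
Check: log_2(40 - 8) = log_2(32) = log_2(32) = 5 ✓

x = 40


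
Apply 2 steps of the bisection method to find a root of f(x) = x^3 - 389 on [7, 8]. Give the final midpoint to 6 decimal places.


f(x) = x^3 - 389
f(7) = -46 < 0
f(8) = 123 > 0

Step 1: midpoint = (7.000000 + 8.000000)/2 = 7.500000
  f(7.500000) = 32.875000
  f(mid) > 0, so root is in [7.000000, 7.500000]

Step 2: midpoint = (7.000000 + 7.500000)/2 = 7.250000
  f(7.250000) = -7.921875
  f(mid) < 0, so root is in [7.250000, 7.500000]

midpoint = 7.250000


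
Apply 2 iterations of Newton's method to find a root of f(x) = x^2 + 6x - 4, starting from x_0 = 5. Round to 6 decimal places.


Newton's method: x_(n+1) = x_n - f(x_n)/f'(x_n)
f(x) = x^2 + 6x - 4
f'(x) = 2x + 6

Iteration 1:
  f(5.000000) = 51.000000
  f'(5.000000) = 16.000000
  x_1 = 5.000000 - (51.000000)/(16.000000) = 1.812500

Iteration 2:
  f(1.812500) = 10.160156
  f'(1.812500) = 9.625000
  x_2 = 1.812500 - (10.160156)/(9.625000) = 0.756899

x_2 = 0.756899


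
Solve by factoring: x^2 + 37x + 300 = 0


We need two numbers that multiply to 300 and add to 37.
Those numbers are 12 and 25 (since 12 * 25 = 300 and 12 + 25 = 37).
So x^2 + 37x + 300 = (x + 12)(x + 25) = 0
Setting each factor to zero: x = -12 or x = -25

x = -25, x = -12


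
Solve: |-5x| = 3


An absolute value equation |expr| = 3 gives two cases:
Case 1: -5x = 3
  -5x = 3, so x = -3/5
Case 2: -5x = -3
  -5x = -3, so x = 3/5

x = -3/5, x = 3/5


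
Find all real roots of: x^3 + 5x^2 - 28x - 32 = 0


Let p(x) = x^3 + 5x^2 - 28x - 32. By the rational root theorem (leading coefficient 1), any rational root is an integer divisor of 32: try ±1, ±2, ... in turn.
Test x = 1: value = -54 ≠ 0.
Test x = -1: value = 0 ✓, so (x + 1) is a factor.
Synthetic division by (x + 1): bring down 1; 1(-1) + 5 = 4; 4(-1) - 28 = -32; (-32)(-1) - 32 = 0 → quotient x^2 + 4x - 32, remainder 0.
Solve the quadratic x^2 + 4x - 32 = 0: discriminant = 4^2 - 4(1)(-32) = 16 + 128 = 144.
sqrt(144) = 12, so x = (-4 ± 12)/2: x = 4 or x = -8.

x = -8, x = -1, x = 4
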